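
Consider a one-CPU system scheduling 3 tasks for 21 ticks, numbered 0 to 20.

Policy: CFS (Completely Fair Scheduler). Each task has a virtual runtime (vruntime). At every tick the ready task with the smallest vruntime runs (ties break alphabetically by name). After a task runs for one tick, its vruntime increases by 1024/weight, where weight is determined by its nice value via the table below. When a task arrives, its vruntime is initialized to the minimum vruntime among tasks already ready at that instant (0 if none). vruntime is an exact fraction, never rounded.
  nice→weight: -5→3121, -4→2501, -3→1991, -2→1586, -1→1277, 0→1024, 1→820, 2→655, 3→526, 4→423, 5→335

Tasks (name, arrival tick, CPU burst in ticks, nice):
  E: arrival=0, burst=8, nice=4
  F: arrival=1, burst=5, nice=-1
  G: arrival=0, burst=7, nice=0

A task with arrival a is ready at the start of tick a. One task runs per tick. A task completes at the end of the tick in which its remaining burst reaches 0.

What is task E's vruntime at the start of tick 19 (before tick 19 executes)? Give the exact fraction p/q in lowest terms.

t=0: vr[E=0 G=0] → run E
t=1: vr[E=1024/423 F=0 G=0] → run F
t=2: vr[E=1024/423 F=1024/1277 G=0] → run G
t=3: vr[E=1024/423 F=1024/1277 G=1] → run F
t=4: vr[E=1024/423 F=2048/1277 G=1] → run G
t=5: vr[E=1024/423 F=2048/1277 G=2] → run F
t=6: vr[E=1024/423 F=3072/1277 G=2] → run G
t=7: vr[E=1024/423 F=3072/1277 G=3] → run F
t=8: vr[E=1024/423 F=4096/1277 G=3] → run E
t=9: vr[E=2048/423 F=4096/1277 G=3] → run G
t=10: vr[E=2048/423 F=4096/1277 G=4] → run F
t=11: vr[E=2048/423 G=4] → run G
t=12: vr[E=2048/423 G=5] → run E
t=13: vr[E=1024/141 G=5] → run G
t=14: vr[E=1024/141 G=6] → run G
t=15: vr[E=1024/141] → run E
t=16: vr[E=4096/423] → run E
t=17: vr[E=5120/423] → run E
t=18: vr[E=2048/141] → run E
t=19: vr[E=7168/423] → run E
t=20: (idle)

vruntime(E, start of tick 19) = 7168/423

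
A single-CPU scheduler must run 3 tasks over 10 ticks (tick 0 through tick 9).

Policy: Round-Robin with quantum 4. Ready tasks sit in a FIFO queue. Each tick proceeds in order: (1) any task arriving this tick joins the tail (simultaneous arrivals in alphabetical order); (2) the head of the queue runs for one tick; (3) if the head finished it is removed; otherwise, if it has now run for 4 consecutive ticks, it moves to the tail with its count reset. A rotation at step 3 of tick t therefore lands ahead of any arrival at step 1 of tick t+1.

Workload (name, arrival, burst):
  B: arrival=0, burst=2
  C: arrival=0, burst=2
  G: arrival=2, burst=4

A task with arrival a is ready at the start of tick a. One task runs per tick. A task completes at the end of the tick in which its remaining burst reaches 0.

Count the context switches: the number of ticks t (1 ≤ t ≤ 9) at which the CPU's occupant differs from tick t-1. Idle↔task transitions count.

t=0: queue=[B,C] q_used=0 → run B
t=1: queue=[B,C] q_used=1 → run B
t=2: queue=[C,G] q_used=0 → run C
t=3: queue=[C,G] q_used=1 → run C
t=4: queue=[G] q_used=0 → run G
t=5: queue=[G] q_used=1 → run G
t=6: queue=[G] q_used=2 → run G
t=7: queue=[G] q_used=3 → run G
t=8: (idle)
t=9: (idle)

context switches = 3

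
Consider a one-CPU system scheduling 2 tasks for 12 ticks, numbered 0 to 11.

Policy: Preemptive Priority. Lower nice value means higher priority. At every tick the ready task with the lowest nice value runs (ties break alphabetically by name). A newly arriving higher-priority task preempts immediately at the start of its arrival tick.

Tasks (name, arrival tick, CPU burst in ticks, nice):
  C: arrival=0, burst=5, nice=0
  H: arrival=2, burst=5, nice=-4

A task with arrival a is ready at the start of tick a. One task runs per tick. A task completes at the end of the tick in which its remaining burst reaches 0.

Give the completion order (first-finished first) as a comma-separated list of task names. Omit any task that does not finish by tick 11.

completion order = H, C

t=0: ready={C} → run C
t=1: ready={C} → run C
t=2: ready={C,H} → run H
t=3: ready={C,H} → run H
t=4: ready={C,H} → run H
t=5: ready={C,H} → run H
t=6: ready={C,H} → run H
t=7: ready={C} → run C
t=8: ready={C} → run C
t=9: ready={C} → run C
t=10: (idle)
t=11: (idle)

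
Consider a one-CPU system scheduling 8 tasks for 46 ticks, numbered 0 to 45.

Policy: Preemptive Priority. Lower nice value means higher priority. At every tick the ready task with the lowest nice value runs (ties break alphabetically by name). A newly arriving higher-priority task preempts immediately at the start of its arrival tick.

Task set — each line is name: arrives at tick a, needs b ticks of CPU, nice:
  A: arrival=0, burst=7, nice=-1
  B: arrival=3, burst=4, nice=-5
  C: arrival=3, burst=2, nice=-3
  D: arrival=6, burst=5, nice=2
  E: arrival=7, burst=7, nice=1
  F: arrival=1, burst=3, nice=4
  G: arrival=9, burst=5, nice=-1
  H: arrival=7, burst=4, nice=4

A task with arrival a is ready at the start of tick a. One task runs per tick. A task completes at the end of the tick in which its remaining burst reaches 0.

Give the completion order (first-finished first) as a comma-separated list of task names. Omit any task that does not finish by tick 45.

t=0: ready={A} → run A
t=1: ready={A,F} → run A
t=2: ready={A,F} → run A
t=3: ready={A,B,C,F} → run B
t=4: ready={A,B,C,F} → run B
t=5: ready={A,B,C,F} → run B
t=6: ready={A,B,C,D,F} → run B
t=7: ready={A,C,D,E,F,H} → run C
t=8: ready={A,C,D,E,F,H} → run C
t=9: ready={A,D,E,F,G,H} → run A
t=10: ready={A,D,E,F,G,H} → run A
t=11: ready={A,D,E,F,G,H} → run A
t=12: ready={A,D,E,F,G,H} → run A
t=13: ready={D,E,F,G,H} → run G
t=14: ready={D,E,F,G,H} → run G
t=15: ready={D,E,F,G,H} → run G
t=16: ready={D,E,F,G,H} → run G
t=17: ready={D,E,F,G,H} → run G
t=18: ready={D,E,F,H} → run E
t=19: ready={D,E,F,H} → run E
t=20: ready={D,E,F,H} → run E
t=21: ready={D,E,F,H} → run E
t=22: ready={D,E,F,H} → run E
t=23: ready={D,E,F,H} → run E
t=24: ready={D,E,F,H} → run E
t=25: ready={D,F,H} → run D
t=26: ready={D,F,H} → run D
t=27: ready={D,F,H} → run D
t=28: ready={D,F,H} → run D
t=29: ready={D,F,H} → run D
t=30: ready={F,H} → run F
t=31: ready={F,H} → run F
t=32: ready={F,H} → run F
t=33: ready={H} → run H
t=34: ready={H} → run H
t=35: ready={H} → run H
t=36: ready={H} → run H
t=37: (idle)
t=38: (idle)
t=39: (idle)
t=40: (idle)
t=41: (idle)
t=42: (idle)
t=43: (idle)
t=44: (idle)
t=45: (idle)

completion order = B, C, A, G, E, D, F, H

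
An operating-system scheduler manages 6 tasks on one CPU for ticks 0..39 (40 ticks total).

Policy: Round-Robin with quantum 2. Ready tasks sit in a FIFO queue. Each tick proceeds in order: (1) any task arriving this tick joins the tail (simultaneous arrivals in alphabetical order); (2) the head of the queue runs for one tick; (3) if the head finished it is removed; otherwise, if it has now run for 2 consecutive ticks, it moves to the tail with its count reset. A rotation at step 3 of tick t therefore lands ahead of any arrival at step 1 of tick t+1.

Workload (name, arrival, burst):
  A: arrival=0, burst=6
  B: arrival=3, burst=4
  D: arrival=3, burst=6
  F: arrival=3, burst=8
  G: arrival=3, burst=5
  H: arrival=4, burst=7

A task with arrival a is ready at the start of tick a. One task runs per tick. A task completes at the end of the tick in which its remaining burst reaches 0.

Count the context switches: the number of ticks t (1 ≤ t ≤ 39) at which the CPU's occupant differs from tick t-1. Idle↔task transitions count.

context switches = 18

t=0: queue=[A] q_used=0 → run A
t=1: queue=[A] q_used=1 → run A
t=2: queue=[A] q_used=0 → run A
t=3: queue=[A,B,D,F,G] q_used=1 → run A
t=4: queue=[B,D,F,G,A,H] q_used=0 → run B
t=5: queue=[B,D,F,G,A,H] q_used=1 → run B
t=6: queue=[D,F,G,A,H,B] q_used=0 → run D
t=7: queue=[D,F,G,A,H,B] q_used=1 → run D
t=8: queue=[F,G,A,H,B,D] q_used=0 → run F
t=9: queue=[F,G,A,H,B,D] q_used=1 → run F
t=10: queue=[G,A,H,B,D,F] q_used=0 → run G
t=11: queue=[G,A,H,B,D,F] q_used=1 → run G
t=12: queue=[A,H,B,D,F,G] q_used=0 → run A
t=13: queue=[A,H,B,D,F,G] q_used=1 → run A
t=14: queue=[H,B,D,F,G] q_used=0 → run H
t=15: queue=[H,B,D,F,G] q_used=1 → run H
t=16: queue=[B,D,F,G,H] q_used=0 → run B
t=17: queue=[B,D,F,G,H] q_used=1 → run B
t=18: queue=[D,F,G,H] q_used=0 → run D
t=19: queue=[D,F,G,H] q_used=1 → run D
t=20: queue=[F,G,H,D] q_used=0 → run F
t=21: queue=[F,G,H,D] q_used=1 → run F
t=22: queue=[G,H,D,F] q_used=0 → run G
t=23: queue=[G,H,D,F] q_used=1 → run G
t=24: queue=[H,D,F,G] q_used=0 → run H
t=25: queue=[H,D,F,G] q_used=1 → run H
t=26: queue=[D,F,G,H] q_used=0 → run D
t=27: queue=[D,F,G,H] q_used=1 → run D
t=28: queue=[F,G,H] q_used=0 → run F
t=29: queue=[F,G,H] q_used=1 → run F
t=30: queue=[G,H,F] q_used=0 → run G
t=31: queue=[H,F] q_used=0 → run H
t=32: queue=[H,F] q_used=1 → run H
t=33: queue=[F,H] q_used=0 → run F
t=34: queue=[F,H] q_used=1 → run F
t=35: queue=[H] q_used=0 → run H
t=36: (idle)
t=37: (idle)
t=38: (idle)
t=39: (idle)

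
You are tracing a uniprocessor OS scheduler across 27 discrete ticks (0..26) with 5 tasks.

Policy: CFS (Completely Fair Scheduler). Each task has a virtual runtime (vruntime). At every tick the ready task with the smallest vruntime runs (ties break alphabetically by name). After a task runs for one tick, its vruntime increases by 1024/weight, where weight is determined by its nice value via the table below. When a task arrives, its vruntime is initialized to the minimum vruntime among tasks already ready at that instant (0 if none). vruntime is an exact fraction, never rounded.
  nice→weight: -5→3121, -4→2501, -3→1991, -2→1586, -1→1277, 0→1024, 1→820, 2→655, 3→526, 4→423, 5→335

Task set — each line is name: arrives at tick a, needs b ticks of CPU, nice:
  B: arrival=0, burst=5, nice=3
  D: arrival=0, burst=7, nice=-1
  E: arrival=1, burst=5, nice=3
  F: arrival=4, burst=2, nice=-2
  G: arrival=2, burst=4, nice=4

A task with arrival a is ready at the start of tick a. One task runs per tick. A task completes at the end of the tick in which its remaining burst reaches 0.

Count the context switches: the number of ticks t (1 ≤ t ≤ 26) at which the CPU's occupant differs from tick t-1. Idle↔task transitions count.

t=0: vr[B=0 D=0] → run B
t=1: vr[B=512/263 D=0 E=0] → run D
t=2: vr[B=512/263 D=1024/1277 E=0 G=0] → run E
t=3: vr[B=512/263 D=1024/1277 E=512/263 G=0] → run G
t=4: vr[B=512/263 D=1024/1277 E=512/263 F=1024/1277 G=1024/423] → run D
t=5: vr[B=512/263 D=2048/1277 E=512/263 F=1024/1277 G=1024/423] → run F
t=6: vr[B=512/263 D=2048/1277 E=512/263 F=1465856/1012661 G=1024/423] → run F
t=7: vr[B=512/263 D=2048/1277 E=512/263 G=1024/423] → run D
t=8: vr[B=512/263 D=3072/1277 E=512/263 G=1024/423] → run B
t=9: vr[B=1024/263 D=3072/1277 E=512/263 G=1024/423] → run E
t=10: vr[B=1024/263 D=3072/1277 E=1024/263 G=1024/423] → run D
t=11: vr[B=1024/263 D=4096/1277 E=1024/263 G=1024/423] → run G
t=12: vr[B=1024/263 D=4096/1277 E=1024/263 G=2048/423] → run D
t=13: vr[B=1024/263 D=5120/1277 E=1024/263 G=2048/423] → run B
t=14: vr[B=1536/263 D=5120/1277 E=1024/263 G=2048/423] → run E
t=15: vr[B=1536/263 D=5120/1277 E=1536/263 G=2048/423] → run D
t=16: vr[B=1536/263 D=6144/1277 E=1536/263 G=2048/423] → run D
t=17: vr[B=1536/263 E=1536/263 G=2048/423] → run G
t=18: vr[B=1536/263 E=1536/263 G=1024/141] → run B
t=19: vr[B=2048/263 E=1536/263 G=1024/141] → run E
t=20: vr[B=2048/263 E=2048/263 G=1024/141] → run G
t=21: vr[B=2048/263 E=2048/263] → run B
t=22: vr[E=2048/263] → run E
t=23: (idle)
t=24: (idle)
t=25: (idle)
t=26: (idle)

context switches = 21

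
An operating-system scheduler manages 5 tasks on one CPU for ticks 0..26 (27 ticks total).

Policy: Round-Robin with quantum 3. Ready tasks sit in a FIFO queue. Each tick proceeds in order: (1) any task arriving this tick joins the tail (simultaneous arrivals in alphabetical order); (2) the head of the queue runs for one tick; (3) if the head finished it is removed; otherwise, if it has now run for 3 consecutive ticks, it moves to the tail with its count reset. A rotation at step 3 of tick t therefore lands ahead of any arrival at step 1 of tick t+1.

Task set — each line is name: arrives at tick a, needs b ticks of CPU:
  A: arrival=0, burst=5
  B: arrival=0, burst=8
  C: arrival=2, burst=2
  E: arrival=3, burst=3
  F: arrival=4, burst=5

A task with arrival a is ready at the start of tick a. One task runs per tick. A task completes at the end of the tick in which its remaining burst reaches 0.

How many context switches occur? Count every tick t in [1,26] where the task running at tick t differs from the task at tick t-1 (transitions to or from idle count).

t=0: queue=[A,B] q_used=0 → run A
t=1: queue=[A,B] q_used=1 → run A
t=2: queue=[A,B,C] q_used=2 → run A
t=3: queue=[B,C,A,E] q_used=0 → run B
t=4: queue=[B,C,A,E,F] q_used=1 → run B
t=5: queue=[B,C,A,E,F] q_used=2 → run B
t=6: queue=[C,A,E,F,B] q_used=0 → run C
t=7: queue=[C,A,E,F,B] q_used=1 → run C
t=8: queue=[A,E,F,B] q_used=0 → run A
t=9: queue=[A,E,F,B] q_used=1 → run A
t=10: queue=[E,F,B] q_used=0 → run E
t=11: queue=[E,F,B] q_used=1 → run E
t=12: queue=[E,F,B] q_used=2 → run E
t=13: queue=[F,B] q_used=0 → run F
t=14: queue=[F,B] q_used=1 → run F
t=15: queue=[F,B] q_used=2 → run F
t=16: queue=[B,F] q_used=0 → run B
t=17: queue=[B,F] q_used=1 → run B
t=18: queue=[B,F] q_used=2 → run B
t=19: queue=[F,B] q_used=0 → run F
t=20: queue=[F,B] q_used=1 → run F
t=21: queue=[B] q_used=0 → run B
t=22: queue=[B] q_used=1 → run B
t=23: (idle)
t=24: (idle)
t=25: (idle)
t=26: (idle)

context switches = 9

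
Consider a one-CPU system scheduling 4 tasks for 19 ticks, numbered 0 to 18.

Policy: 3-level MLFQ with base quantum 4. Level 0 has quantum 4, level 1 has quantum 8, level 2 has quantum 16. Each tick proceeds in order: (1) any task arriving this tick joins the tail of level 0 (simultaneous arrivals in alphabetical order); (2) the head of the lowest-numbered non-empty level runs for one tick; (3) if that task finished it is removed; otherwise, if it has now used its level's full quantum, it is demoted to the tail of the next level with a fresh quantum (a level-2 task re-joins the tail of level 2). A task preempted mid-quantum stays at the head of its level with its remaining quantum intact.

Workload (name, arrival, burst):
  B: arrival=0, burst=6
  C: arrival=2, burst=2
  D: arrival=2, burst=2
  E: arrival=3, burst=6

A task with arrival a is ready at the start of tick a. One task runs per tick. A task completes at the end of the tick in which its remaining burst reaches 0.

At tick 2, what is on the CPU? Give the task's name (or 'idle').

running at tick 2 = B

t=0: L0/L1/L2 = B/-/- → run B
t=1: L0/L1/L2 = B/-/- → run B
t=2: L0/L1/L2 = BCD/-/- → run B
t=3: L0/L1/L2 = BCDE/-/- → run B
t=4: L0/L1/L2 = CDE/B/- → run C
t=5: L0/L1/L2 = CDE/B/- → run C
t=6: L0/L1/L2 = DE/B/- → run D
t=7: L0/L1/L2 = DE/B/- → run D
t=8: L0/L1/L2 = E/B/- → run E
t=9: L0/L1/L2 = E/B/- → run E
t=10: L0/L1/L2 = E/B/- → run E
t=11: L0/L1/L2 = E/B/- → run E
t=12: L0/L1/L2 = -/BE/- → run B
t=13: L0/L1/L2 = -/BE/- → run B
t=14: L0/L1/L2 = -/E/- → run E
t=15: L0/L1/L2 = -/E/- → run E
t=16: (idle)
t=17: (idle)
t=18: (idle)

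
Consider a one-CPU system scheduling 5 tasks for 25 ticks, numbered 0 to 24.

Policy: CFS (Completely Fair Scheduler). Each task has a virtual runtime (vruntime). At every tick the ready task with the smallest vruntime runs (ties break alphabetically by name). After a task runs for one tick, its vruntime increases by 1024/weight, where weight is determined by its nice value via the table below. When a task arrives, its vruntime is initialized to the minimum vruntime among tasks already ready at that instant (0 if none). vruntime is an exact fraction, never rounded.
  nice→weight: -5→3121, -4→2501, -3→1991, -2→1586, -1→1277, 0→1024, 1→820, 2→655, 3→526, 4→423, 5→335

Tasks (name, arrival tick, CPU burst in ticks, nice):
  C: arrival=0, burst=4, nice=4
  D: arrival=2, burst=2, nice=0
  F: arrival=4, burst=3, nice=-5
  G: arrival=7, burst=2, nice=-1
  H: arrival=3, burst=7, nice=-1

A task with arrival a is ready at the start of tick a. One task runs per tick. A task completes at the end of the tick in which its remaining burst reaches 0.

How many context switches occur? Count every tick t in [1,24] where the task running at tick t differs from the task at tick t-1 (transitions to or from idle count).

t=0: vr[C=0] → run C
t=1: vr[C=1024/423] → run C
t=2: vr[C=2048/423 D=2048/423] → run C
t=3: vr[C=1024/141 D=2048/423 H=2048/423] → run D
t=4: vr[C=1024/141 D=2471/423 F=2048/423 H=2048/423] → run F
t=5: vr[C=1024/141 D=2471/423 F=6824960/1320183 H=2048/423] → run H
t=6: vr[C=1024/141 D=2471/423 F=6824960/1320183 H=3048448/540171] → run F
t=7: vr[C=1024/141 D=2471/423 F=7258112/1320183 G=7258112/1320183 H=3048448/540171] → run F
t=8: vr[C=1024/141 D=2471/423 G=7258112/1320183 H=3048448/540171] → run G
t=9: vr[C=1024/141 D=2471/423 G=10620476416/1685873691 H=3048448/540171] → run H
t=10: vr[C=1024/141 D=2471/423 G=10620476416/1685873691 H=3481600/540171] → run D
t=11: vr[C=1024/141 G=10620476416/1685873691 H=3481600/540171] → run G
t=12: vr[C=1024/141 H=3481600/540171] → run H
t=13: vr[C=1024/141 H=3914752/540171] → run H
t=14: vr[C=1024/141 H=4347904/540171] → run C
t=15: vr[H=4347904/540171] → run H
t=16: vr[H=4781056/540171] → run H
t=17: vr[H=5214208/540171] → run H
t=18: (idle)
t=19: (idle)
t=20: (idle)
t=21: (idle)
t=22: (idle)
t=23: (idle)
t=24: (idle)

context switches = 12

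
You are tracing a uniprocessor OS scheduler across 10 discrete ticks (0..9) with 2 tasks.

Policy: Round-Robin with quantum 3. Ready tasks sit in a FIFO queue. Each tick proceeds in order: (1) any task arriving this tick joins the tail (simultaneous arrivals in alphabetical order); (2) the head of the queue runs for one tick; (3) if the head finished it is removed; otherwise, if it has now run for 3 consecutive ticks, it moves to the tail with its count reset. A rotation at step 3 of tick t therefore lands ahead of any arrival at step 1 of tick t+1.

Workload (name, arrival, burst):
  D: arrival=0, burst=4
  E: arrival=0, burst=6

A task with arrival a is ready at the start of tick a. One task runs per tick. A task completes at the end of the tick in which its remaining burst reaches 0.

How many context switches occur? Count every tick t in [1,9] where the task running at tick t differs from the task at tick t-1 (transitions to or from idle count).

t=0: queue=[D,E] q_used=0 → run D
t=1: queue=[D,E] q_used=1 → run D
t=2: queue=[D,E] q_used=2 → run D
t=3: queue=[E,D] q_used=0 → run E
t=4: queue=[E,D] q_used=1 → run E
t=5: queue=[E,D] q_used=2 → run E
t=6: queue=[D,E] q_used=0 → run D
t=7: queue=[E] q_used=0 → run E
t=8: queue=[E] q_used=1 → run E
t=9: queue=[E] q_used=2 → run E

context switches = 3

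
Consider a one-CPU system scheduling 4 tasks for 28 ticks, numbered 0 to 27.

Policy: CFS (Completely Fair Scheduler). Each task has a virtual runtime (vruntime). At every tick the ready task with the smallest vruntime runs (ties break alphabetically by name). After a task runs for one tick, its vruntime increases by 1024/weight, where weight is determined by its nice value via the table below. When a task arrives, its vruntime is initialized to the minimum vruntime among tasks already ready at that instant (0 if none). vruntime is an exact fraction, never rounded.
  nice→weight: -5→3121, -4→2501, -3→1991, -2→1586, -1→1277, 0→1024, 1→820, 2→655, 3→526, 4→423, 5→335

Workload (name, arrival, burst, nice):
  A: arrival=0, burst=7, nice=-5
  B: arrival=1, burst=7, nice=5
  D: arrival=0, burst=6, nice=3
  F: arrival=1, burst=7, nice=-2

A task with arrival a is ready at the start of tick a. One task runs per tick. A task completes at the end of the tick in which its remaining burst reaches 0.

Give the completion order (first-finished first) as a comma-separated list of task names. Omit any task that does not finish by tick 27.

t=0: vr[A=0 D=0] → run A
t=1: vr[A=1024/3121 B=0 D=0 F=0] → run B
t=2: vr[A=1024/3121 B=1024/335 D=0 F=0] → run D
t=3: vr[A=1024/3121 B=1024/335 D=512/263 F=0] → run F
t=4: vr[A=1024/3121 B=1024/335 D=512/263 F=512/793] → run A
t=5: vr[A=2048/3121 B=1024/335 D=512/263 F=512/793] → run F
t=6: vr[A=2048/3121 B=1024/335 D=512/263 F=1024/793] → run A
t=7: vr[A=3072/3121 B=1024/335 D=512/263 F=1024/793] → run A
t=8: vr[A=4096/3121 B=1024/335 D=512/263 F=1024/793] → run F
t=9: vr[A=4096/3121 B=1024/335 D=512/263 F=1536/793] → run A
t=10: vr[A=5120/3121 B=1024/335 D=512/263 F=1536/793] → run A
t=11: vr[A=6144/3121 B=1024/335 D=512/263 F=1536/793] → run F
t=12: vr[A=6144/3121 B=1024/335 D=512/263 F=2048/793] → run D
t=13: vr[A=6144/3121 B=1024/335 D=1024/263 F=2048/793] → run A
t=14: vr[B=1024/335 D=1024/263 F=2048/793] → run F
t=15: vr[B=1024/335 D=1024/263 F=2560/793] → run B
t=16: vr[B=2048/335 D=1024/263 F=2560/793] → run F
t=17: vr[B=2048/335 D=1024/263 F=3072/793] → run F
t=18: vr[B=2048/335 D=1024/263] → run D
t=19: vr[B=2048/335 D=1536/263] → run D
t=20: vr[B=2048/335 D=2048/263] → run B
t=21: vr[B=3072/335 D=2048/263] → run D
t=22: vr[B=3072/335 D=2560/263] → run B
t=23: vr[B=4096/335 D=2560/263] → run D
t=24: vr[B=4096/335] → run B
t=25: vr[B=1024/67] → run B
t=26: vr[B=6144/335] → run B
t=27: (idle)

completion order = A, F, D, B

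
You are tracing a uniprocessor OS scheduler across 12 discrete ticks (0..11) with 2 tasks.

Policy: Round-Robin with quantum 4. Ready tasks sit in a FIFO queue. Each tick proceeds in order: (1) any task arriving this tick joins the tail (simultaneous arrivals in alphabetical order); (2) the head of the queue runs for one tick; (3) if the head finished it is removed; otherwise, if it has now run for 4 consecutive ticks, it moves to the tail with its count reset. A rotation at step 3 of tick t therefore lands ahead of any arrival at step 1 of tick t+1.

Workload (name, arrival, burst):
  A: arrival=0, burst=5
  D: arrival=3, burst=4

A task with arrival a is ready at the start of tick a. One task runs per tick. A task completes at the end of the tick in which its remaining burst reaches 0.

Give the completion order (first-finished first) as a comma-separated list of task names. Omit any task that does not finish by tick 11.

completion order = D, A

t=0: queue=[A] q_used=0 → run A
t=1: queue=[A] q_used=1 → run A
t=2: queue=[A] q_used=2 → run A
t=3: queue=[A,D] q_used=3 → run A
t=4: queue=[D,A] q_used=0 → run D
t=5: queue=[D,A] q_used=1 → run D
t=6: queue=[D,A] q_used=2 → run D
t=7: queue=[D,A] q_used=3 → run D
t=8: queue=[A] q_used=0 → run A
t=9: (idle)
t=10: (idle)
t=11: (idle)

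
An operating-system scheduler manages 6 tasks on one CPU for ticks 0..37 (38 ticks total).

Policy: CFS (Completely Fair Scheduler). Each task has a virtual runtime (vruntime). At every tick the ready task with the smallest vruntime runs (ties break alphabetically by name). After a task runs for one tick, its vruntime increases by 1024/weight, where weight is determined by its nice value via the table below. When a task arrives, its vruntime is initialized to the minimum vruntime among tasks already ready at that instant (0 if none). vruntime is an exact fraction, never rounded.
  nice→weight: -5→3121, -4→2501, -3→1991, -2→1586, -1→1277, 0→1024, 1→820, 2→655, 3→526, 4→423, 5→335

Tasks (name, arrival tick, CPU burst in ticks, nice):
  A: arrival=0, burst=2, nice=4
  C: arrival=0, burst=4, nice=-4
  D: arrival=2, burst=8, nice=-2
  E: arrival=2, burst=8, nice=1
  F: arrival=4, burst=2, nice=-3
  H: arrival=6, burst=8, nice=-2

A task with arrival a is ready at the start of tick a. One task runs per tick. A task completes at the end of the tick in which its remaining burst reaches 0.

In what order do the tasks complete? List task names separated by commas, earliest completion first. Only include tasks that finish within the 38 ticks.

completion order = F, C, A, D, H, E

t=0: vr[A=0 C=0] → run A
t=1: vr[A=1024/423 C=0] → run C
t=2: vr[A=1024/423 C=1024/2501 D=1024/2501 E=1024/2501] → run C
t=3: vr[A=1024/423 C=2048/2501 D=1024/2501 E=1024/2501] → run D
t=4: vr[A=1024/423 C=2048/2501 D=34304/32513 E=1024/2501 F=1024/2501] → run E
t=5: vr[A=1024/423 C=2048/2501 D=34304/32513 E=20736/12505 F=1024/2501] → run F
t=6: vr[A=1024/423 C=2048/2501 D=34304/32513 E=20736/12505 F=4599808/4979491 H=2048/2501] → run C
t=7: vr[A=1024/423 C=3072/2501 D=34304/32513 E=20736/12505 F=4599808/4979491 H=2048/2501] → run H
t=8: vr[A=1024/423 C=3072/2501 D=34304/32513 E=20736/12505 F=4599808/4979491 H=47616/32513] → run F
t=9: vr[A=1024/423 C=3072/2501 D=34304/32513 E=20736/12505 H=47616/32513] → run D
t=10: vr[A=1024/423 C=3072/2501 D=55296/32513 E=20736/12505 H=47616/32513] → run C
t=11: vr[A=1024/423 D=55296/32513 E=20736/12505 H=47616/32513] → run H
t=12: vr[A=1024/423 D=55296/32513 E=20736/12505 H=68608/32513] → run E
t=13: vr[A=1024/423 D=55296/32513 E=36352/12505 H=68608/32513] → run D
t=14: vr[A=1024/423 D=76288/32513 E=36352/12505 H=68608/32513] → run H
t=15: vr[A=1024/423 D=76288/32513 E=36352/12505 H=89600/32513] → run D
t=16: vr[A=1024/423 D=97280/32513 E=36352/12505 H=89600/32513] → run A
t=17: vr[D=97280/32513 E=36352/12505 H=89600/32513] → run H
t=18: vr[D=97280/32513 E=36352/12505 H=110592/32513] → run E
t=19: vr[D=97280/32513 E=51968/12505 H=110592/32513] → run D
t=20: vr[D=118272/32513 E=51968/12505 H=110592/32513] → run H
t=21: vr[D=118272/32513 E=51968/12505 H=131584/32513] → run D
t=22: vr[D=139264/32513 E=51968/12505 H=131584/32513] → run H
t=23: vr[D=139264/32513 E=51968/12505 H=152576/32513] → run E
t=24: vr[D=139264/32513 E=67584/12505 H=152576/32513] → run D
t=25: vr[D=160256/32513 E=67584/12505 H=152576/32513] → run H
t=26: vr[D=160256/32513 E=67584/12505 H=173568/32513] → run D
t=27: vr[E=67584/12505 H=173568/32513] → run H
t=28: vr[E=67584/12505] → run E
t=29: vr[E=16640/2501] → run E
t=30: vr[E=98816/12505] → run E
t=31: vr[E=114432/12505] → run E
t=32: (idle)
t=33: (idle)
t=34: (idle)
t=35: (idle)
t=36: (idle)
t=37: (idle)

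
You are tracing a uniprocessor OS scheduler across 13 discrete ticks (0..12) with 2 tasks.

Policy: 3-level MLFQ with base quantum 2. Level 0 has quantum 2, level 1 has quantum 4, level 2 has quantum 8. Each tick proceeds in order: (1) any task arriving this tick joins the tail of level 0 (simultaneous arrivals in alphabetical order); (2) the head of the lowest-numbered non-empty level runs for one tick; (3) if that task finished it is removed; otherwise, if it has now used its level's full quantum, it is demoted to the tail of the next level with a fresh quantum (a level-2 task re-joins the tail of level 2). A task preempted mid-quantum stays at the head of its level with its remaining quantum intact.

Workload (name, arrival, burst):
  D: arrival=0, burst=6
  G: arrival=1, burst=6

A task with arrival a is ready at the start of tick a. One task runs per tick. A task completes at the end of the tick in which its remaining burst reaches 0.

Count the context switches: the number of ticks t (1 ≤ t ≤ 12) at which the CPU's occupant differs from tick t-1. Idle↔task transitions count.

context switches = 4

t=0: L0/L1/L2 = D/-/- → run D
t=1: L0/L1/L2 = DG/-/- → run D
t=2: L0/L1/L2 = G/D/- → run G
t=3: L0/L1/L2 = G/D/- → run G
t=4: L0/L1/L2 = -/DG/- → run D
t=5: L0/L1/L2 = -/DG/- → run D
t=6: L0/L1/L2 = -/DG/- → run D
t=7: L0/L1/L2 = -/DG/- → run D
t=8: L0/L1/L2 = -/G/- → run G
t=9: L0/L1/L2 = -/G/- → run G
t=10: L0/L1/L2 = -/G/- → run G
t=11: L0/L1/L2 = -/G/- → run G
t=12: (idle)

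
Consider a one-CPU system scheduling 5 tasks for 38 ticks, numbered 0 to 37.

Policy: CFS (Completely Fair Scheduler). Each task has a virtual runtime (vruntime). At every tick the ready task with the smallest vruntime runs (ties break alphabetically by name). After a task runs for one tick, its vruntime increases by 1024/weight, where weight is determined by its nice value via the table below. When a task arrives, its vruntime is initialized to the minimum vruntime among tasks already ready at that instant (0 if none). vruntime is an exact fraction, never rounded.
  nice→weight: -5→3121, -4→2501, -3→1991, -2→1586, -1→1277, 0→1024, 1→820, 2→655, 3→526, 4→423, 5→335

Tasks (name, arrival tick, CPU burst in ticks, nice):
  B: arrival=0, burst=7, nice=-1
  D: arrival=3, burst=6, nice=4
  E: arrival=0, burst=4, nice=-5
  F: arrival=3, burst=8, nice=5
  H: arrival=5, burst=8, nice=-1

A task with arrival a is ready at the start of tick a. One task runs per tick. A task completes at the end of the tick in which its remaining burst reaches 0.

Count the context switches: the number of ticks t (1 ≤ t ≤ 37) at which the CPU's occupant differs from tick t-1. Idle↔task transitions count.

context switches = 28

t=0: vr[B=0 E=0] → run B
t=1: vr[B=1024/1277 E=0] → run E
t=2: vr[B=1024/1277 E=1024/3121] → run E
t=3: vr[B=1024/1277 D=2048/3121 E=2048/3121 F=2048/3121] → run D
t=4: vr[B=1024/1277 D=4062208/1320183 E=2048/3121 F=2048/3121] → run E
t=5: vr[B=1024/1277 D=4062208/1320183 E=3072/3121 F=2048/3121 H=2048/3121] → run F
t=6: vr[B=1024/1277 D=4062208/1320183 E=3072/3121 F=3881984/1045535 H=2048/3121] → run H
t=7: vr[B=1024/1277 D=4062208/1320183 E=3072/3121 F=3881984/1045535 H=5811200/3985517] → run B
t=8: vr[B=2048/1277 D=4062208/1320183 E=3072/3121 F=3881984/1045535 H=5811200/3985517] → run E
t=9: vr[B=2048/1277 D=4062208/1320183 F=3881984/1045535 H=5811200/3985517] → run H
t=10: vr[B=2048/1277 D=4062208/1320183 F=3881984/1045535 H=9007104/3985517] → run B
t=11: vr[B=3072/1277 D=4062208/1320183 F=3881984/1045535 H=9007104/3985517] → run H
t=12: vr[B=3072/1277 D=4062208/1320183 F=3881984/1045535 H=12203008/3985517] → run B
t=13: vr[B=4096/1277 D=4062208/1320183 F=3881984/1045535 H=12203008/3985517] → run H
t=14: vr[B=4096/1277 D=4062208/1320183 F=3881984/1045535 H=15398912/3985517] → run D
t=15: vr[B=4096/1277 D=7258112/1320183 F=3881984/1045535 H=15398912/3985517] → run B
t=16: vr[B=5120/1277 D=7258112/1320183 F=3881984/1045535 H=15398912/3985517] → run F
t=17: vr[B=5120/1277 D=7258112/1320183 F=7077888/1045535 H=15398912/3985517] → run H
t=18: vr[B=5120/1277 D=7258112/1320183 F=7077888/1045535 H=18594816/3985517] → run B
t=19: vr[B=6144/1277 D=7258112/1320183 F=7077888/1045535 H=18594816/3985517] → run H
t=20: vr[B=6144/1277 D=7258112/1320183 F=7077888/1045535 H=21790720/3985517] → run B
t=21: vr[D=7258112/1320183 F=7077888/1045535 H=21790720/3985517] → run H
t=22: vr[D=7258112/1320183 F=7077888/1045535 H=24986624/3985517] → run D
t=23: vr[D=3484672/440061 F=7077888/1045535 H=24986624/3985517] → run H
t=24: vr[D=3484672/440061 F=7077888/1045535] → run F
t=25: vr[D=3484672/440061 F=10273792/1045535] → run D
t=26: vr[D=13649920/1320183 F=10273792/1045535] → run F
t=27: vr[D=13649920/1320183 F=13469696/1045535] → run D
t=28: vr[D=16845824/1320183 F=13469696/1045535] → run D
t=29: vr[F=13469696/1045535] → run F
t=30: vr[F=3333120/209107] → run F
t=31: vr[F=19861504/1045535] → run F
t=32: vr[F=23057408/1045535] → run F
t=33: (idle)
t=34: (idle)
t=35: (idle)
t=36: (idle)
t=37: (idle)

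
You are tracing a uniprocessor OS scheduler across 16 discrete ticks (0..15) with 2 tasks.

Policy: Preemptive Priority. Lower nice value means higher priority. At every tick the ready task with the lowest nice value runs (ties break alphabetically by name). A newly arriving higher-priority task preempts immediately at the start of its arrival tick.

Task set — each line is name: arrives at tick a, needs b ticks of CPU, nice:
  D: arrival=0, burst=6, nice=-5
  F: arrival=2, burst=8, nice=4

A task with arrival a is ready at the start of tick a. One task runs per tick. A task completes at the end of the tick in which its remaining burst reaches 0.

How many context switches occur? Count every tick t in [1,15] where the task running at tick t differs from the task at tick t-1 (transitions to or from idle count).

context switches = 2

t=0: ready={D} → run D
t=1: ready={D} → run D
t=2: ready={D,F} → run D
t=3: ready={D,F} → run D
t=4: ready={D,F} → run D
t=5: ready={D,F} → run D
t=6: ready={F} → run F
t=7: ready={F} → run F
t=8: ready={F} → run F
t=9: ready={F} → run F
t=10: ready={F} → run F
t=11: ready={F} → run F
t=12: ready={F} → run F
t=13: ready={F} → run F
t=14: (idle)
t=15: (idle)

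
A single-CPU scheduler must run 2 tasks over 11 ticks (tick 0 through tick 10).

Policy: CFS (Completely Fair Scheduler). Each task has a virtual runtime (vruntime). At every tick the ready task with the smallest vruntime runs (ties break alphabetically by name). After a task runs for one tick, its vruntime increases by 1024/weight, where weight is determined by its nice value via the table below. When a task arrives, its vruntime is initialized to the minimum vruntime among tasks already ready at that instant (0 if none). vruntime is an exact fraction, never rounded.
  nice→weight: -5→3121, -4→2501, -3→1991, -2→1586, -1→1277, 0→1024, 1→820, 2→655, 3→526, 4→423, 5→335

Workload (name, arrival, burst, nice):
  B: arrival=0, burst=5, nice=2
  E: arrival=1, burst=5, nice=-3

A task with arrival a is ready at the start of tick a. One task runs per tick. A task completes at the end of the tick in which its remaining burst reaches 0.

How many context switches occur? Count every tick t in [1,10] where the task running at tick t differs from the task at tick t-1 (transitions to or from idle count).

context switches = 5

t=0: vr[B=0] → run B
t=1: vr[B=1024/655 E=1024/655] → run B
t=2: vr[B=2048/655 E=1024/655] → run E
t=3: vr[B=2048/655 E=2709504/1304105] → run E
t=4: vr[B=2048/655 E=3380224/1304105] → run E
t=5: vr[B=2048/655 E=4050944/1304105] → run E
t=6: vr[B=2048/655 E=4721664/1304105] → run B
t=7: vr[B=3072/655 E=4721664/1304105] → run E
t=8: vr[B=3072/655] → run B
t=9: vr[B=4096/655] → run B
t=10: (idle)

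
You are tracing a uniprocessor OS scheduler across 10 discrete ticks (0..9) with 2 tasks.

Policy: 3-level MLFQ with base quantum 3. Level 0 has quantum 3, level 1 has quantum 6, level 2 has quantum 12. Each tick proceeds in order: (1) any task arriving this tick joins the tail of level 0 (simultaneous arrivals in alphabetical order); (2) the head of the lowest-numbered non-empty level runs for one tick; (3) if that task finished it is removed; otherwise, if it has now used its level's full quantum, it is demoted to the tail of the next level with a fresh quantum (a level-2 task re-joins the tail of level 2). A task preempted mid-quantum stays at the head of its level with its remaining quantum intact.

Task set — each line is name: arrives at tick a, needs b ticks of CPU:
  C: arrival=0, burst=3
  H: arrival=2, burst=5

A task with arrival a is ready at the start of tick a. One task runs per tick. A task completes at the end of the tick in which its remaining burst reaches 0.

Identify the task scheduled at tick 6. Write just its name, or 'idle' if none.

t=0: L0/L1/L2 = C/-/- → run C
t=1: L0/L1/L2 = C/-/- → run C
t=2: L0/L1/L2 = CH/-/- → run C
t=3: L0/L1/L2 = H/-/- → run H
t=4: L0/L1/L2 = H/-/- → run H
t=5: L0/L1/L2 = H/-/- → run H
t=6: L0/L1/L2 = -/H/- → run H
t=7: L0/L1/L2 = -/H/- → run H
t=8: (idle)
t=9: (idle)

running at tick 6 = H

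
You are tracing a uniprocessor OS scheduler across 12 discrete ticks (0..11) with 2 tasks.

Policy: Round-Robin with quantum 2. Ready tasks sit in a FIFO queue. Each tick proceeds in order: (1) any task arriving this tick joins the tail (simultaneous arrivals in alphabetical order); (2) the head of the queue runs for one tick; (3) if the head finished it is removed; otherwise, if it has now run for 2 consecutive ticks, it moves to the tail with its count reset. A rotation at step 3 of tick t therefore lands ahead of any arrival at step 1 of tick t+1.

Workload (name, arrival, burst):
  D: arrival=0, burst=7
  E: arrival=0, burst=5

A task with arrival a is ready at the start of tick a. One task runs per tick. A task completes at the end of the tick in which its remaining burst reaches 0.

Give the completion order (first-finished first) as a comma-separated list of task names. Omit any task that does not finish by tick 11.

t=0: queue=[D,E] q_used=0 → run D
t=1: queue=[D,E] q_used=1 → run D
t=2: queue=[E,D] q_used=0 → run E
t=3: queue=[E,D] q_used=1 → run E
t=4: queue=[D,E] q_used=0 → run D
t=5: queue=[D,E] q_used=1 → run D
t=6: queue=[E,D] q_used=0 → run E
t=7: queue=[E,D] q_used=1 → run E
t=8: queue=[D,E] q_used=0 → run D
t=9: queue=[D,E] q_used=1 → run D
t=10: queue=[E,D] q_used=0 → run E
t=11: queue=[D] q_used=0 → run D

completion order = E, D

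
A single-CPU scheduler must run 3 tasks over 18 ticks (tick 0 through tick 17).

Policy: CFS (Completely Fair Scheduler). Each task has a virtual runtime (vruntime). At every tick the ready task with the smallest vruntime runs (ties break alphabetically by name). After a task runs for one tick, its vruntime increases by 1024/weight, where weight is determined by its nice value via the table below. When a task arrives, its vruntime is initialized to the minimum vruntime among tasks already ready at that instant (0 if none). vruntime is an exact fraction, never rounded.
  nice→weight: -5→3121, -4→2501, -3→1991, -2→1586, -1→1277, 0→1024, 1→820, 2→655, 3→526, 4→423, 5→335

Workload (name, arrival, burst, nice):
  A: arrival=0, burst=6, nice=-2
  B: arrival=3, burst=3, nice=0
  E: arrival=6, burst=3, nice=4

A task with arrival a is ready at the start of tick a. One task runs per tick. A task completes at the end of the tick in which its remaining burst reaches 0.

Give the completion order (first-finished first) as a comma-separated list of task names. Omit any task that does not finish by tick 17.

completion order = A, B, E

t=0: vr[A=0] → run A
t=1: vr[A=512/793] → run A
t=2: vr[A=1024/793] → run A
t=3: vr[A=1536/793 B=1536/793] → run A
t=4: vr[A=2048/793 B=1536/793] → run B
t=5: vr[A=2048/793 B=2329/793] → run A
t=6: vr[A=2560/793 B=2329/793 E=2329/793] → run B
t=7: vr[A=2560/793 B=3122/793 E=2329/793] → run E
t=8: vr[A=2560/793 B=3122/793 E=1797199/335439] → run A
t=9: vr[B=3122/793 E=1797199/335439] → run B
t=10: vr[E=1797199/335439] → run E
t=11: vr[E=2609231/335439] → run E
t=12: (idle)
t=13: (idle)
t=14: (idle)
t=15: (idle)
t=16: (idle)
t=17: (idle)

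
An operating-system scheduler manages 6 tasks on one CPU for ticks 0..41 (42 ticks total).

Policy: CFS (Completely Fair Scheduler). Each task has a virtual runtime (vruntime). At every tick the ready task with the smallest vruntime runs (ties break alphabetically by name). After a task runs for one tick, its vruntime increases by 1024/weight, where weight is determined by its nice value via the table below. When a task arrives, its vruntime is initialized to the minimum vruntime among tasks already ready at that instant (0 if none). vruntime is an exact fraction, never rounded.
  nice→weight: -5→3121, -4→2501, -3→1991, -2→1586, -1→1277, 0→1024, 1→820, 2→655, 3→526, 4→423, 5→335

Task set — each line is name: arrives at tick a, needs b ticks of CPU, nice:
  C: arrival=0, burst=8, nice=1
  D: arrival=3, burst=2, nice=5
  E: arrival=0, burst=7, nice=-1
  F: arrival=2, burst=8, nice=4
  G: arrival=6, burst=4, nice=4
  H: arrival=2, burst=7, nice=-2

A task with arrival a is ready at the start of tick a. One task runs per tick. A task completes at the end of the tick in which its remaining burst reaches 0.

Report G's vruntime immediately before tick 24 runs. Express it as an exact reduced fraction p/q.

vruntime(G, start of tick 24) = 528128/86715

t=0: vr[C=0 E=0] → run C
t=1: vr[C=256/205 E=0] → run E
t=2: vr[C=256/205 E=1024/1277 F=1024/1277 H=1024/1277] → run E
t=3: vr[C=256/205 D=1024/1277 E=2048/1277 F=1024/1277 H=1024/1277] → run D
t=4: vr[C=256/205 D=1650688/427795 E=2048/1277 F=1024/1277 H=1024/1277] → run F
t=5: vr[C=256/205 D=1650688/427795 E=2048/1277 F=1740800/540171 H=1024/1277] → run H
t=6: vr[C=256/205 D=1650688/427795 E=2048/1277 F=1740800/540171 G=256/205 H=1465856/1012661] → run C
t=7: vr[C=512/205 D=1650688/427795 E=2048/1277 F=1740800/540171 G=256/205 H=1465856/1012661] → run G
t=8: vr[C=512/205 D=1650688/427795 E=2048/1277 F=1740800/540171 G=318208/86715 H=1465856/1012661] → run H
t=9: vr[C=512/205 D=1650688/427795 E=2048/1277 F=1740800/540171 G=318208/86715 H=2119680/1012661] → run E
t=10: vr[C=512/205 D=1650688/427795 E=3072/1277 F=1740800/540171 G=318208/86715 H=2119680/1012661] → run H
t=11: vr[C=512/205 D=1650688/427795 E=3072/1277 F=1740800/540171 G=318208/86715 H=2773504/1012661] → run E
t=12: vr[C=512/205 D=1650688/427795 E=4096/1277 F=1740800/540171 G=318208/86715 H=2773504/1012661] → run C
t=13: vr[C=768/205 D=1650688/427795 E=4096/1277 F=1740800/540171 G=318208/86715 H=2773504/1012661] → run H
t=14: vr[C=768/205 D=1650688/427795 E=4096/1277 F=1740800/540171 G=318208/86715 H=3427328/1012661] → run E
t=15: vr[C=768/205 D=1650688/427795 E=5120/1277 F=1740800/540171 G=318208/86715 H=3427328/1012661] → run F
t=16: vr[C=768/205 D=1650688/427795 E=5120/1277 F=3048448/540171 G=318208/86715 H=3427328/1012661] → run H
t=17: vr[C=768/205 D=1650688/427795 E=5120/1277 F=3048448/540171 G=318208/86715 H=4081152/1012661] → run G
t=18: vr[C=768/205 D=1650688/427795 E=5120/1277 F=3048448/540171 G=528128/86715 H=4081152/1012661] → run C
t=19: vr[C=1024/205 D=1650688/427795 E=5120/1277 F=3048448/540171 G=528128/86715 H=4081152/1012661] → run D
t=20: vr[C=1024/205 E=5120/1277 F=3048448/540171 G=528128/86715 H=4081152/1012661] → run E
t=21: vr[C=1024/205 E=6144/1277 F=3048448/540171 G=528128/86715 H=4081152/1012661] → run H
t=22: vr[C=1024/205 E=6144/1277 F=3048448/540171 G=528128/86715 H=4734976/1012661] → run H
t=23: vr[C=1024/205 E=6144/1277 F=3048448/540171 G=528128/86715] → run E
t=24: vr[C=1024/205 F=3048448/540171 G=528128/86715] → run C
t=25: vr[C=256/41 F=3048448/540171 G=528128/86715] → run F
t=26: vr[C=256/41 F=1452032/180057 G=528128/86715] → run G
t=27: vr[C=256/41 F=1452032/180057 G=246016/28905] → run C
t=28: vr[C=1536/205 F=1452032/180057 G=246016/28905] → run C
t=29: vr[C=1792/205 F=1452032/180057 G=246016/28905] → run F
t=30: vr[C=1792/205 F=5663744/540171 G=246016/28905] → run G
t=31: vr[C=1792/205 F=5663744/540171] → run C
t=32: vr[F=5663744/540171] → run F
t=33: vr[F=6971392/540171] → run F
t=34: vr[F=2759680/180057] → run F
t=35: vr[F=9586688/540171] → run F
t=36: (idle)
t=37: (idle)
t=38: (idle)
t=39: (idle)
t=40: (idle)
t=41: (idle)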